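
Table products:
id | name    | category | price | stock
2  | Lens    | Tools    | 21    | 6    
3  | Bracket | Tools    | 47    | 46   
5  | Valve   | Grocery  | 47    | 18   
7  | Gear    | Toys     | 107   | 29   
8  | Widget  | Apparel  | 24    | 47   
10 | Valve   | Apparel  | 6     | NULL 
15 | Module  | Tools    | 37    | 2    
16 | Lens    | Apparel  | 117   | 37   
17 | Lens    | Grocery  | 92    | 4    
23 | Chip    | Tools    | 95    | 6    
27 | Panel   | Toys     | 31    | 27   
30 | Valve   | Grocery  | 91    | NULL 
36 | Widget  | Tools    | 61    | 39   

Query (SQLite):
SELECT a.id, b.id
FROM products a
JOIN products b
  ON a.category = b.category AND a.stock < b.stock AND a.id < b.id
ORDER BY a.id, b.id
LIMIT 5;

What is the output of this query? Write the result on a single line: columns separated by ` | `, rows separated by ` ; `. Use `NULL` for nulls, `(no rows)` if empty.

2 | 3 ; 2 | 36 ; 15 | 23 ; 15 | 36 ; 23 | 36

Pairs (a,b) with same category, a.stock < b.stock, a.id < b.id.
category groups: Apparel:{8,10,16} Grocery:{5,17,30} Tools:{2,3,15,23,36} Toys:{7,27}
Ordered by (a.id, b.id); first 5.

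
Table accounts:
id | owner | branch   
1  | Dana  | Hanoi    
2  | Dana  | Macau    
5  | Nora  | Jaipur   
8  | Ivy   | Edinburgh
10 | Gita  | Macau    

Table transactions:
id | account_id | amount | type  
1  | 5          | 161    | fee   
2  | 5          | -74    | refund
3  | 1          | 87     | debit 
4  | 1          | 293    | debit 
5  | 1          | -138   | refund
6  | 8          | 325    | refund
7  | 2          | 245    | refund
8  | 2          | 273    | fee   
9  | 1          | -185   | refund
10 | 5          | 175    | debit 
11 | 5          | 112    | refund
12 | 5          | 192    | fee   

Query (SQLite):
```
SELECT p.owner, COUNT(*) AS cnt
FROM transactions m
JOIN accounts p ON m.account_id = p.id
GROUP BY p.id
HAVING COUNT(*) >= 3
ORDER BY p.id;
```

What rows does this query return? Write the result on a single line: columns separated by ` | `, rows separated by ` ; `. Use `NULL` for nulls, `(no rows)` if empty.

Dana | 4 ; Nora | 5

Join each transactions row to its accounts via account_id.
Group joined rows by accounts.id; compute COUNT(*) per group.
HAVING: keep groups with count ≥ 3.
  1: ids {3, 4, 5, 9} → COUNT(*)=4
  2: ids {7, 8} → COUNT(*)=2
  5: ids {1, 2, 10, 11, 12} → COUNT(*)=5
  8: ids {6} → COUNT(*)=1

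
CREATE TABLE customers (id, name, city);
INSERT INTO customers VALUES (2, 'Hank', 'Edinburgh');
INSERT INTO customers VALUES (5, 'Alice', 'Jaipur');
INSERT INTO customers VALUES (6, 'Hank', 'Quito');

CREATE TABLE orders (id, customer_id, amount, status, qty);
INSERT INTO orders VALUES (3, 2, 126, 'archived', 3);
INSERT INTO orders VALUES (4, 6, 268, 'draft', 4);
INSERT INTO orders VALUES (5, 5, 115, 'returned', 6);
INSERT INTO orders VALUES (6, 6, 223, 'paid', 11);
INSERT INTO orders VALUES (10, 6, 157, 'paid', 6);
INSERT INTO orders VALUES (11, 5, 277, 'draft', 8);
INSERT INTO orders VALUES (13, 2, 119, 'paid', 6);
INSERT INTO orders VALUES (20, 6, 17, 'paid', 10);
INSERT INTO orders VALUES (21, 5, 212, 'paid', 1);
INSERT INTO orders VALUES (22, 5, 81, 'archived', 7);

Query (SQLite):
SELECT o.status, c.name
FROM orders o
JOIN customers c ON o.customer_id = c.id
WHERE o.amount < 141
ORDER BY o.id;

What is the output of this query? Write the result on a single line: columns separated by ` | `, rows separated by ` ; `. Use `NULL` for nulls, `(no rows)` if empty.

Each orders row matches the customers row where customer_id = customers.id.
Then keep rows with o.amount < 141.

archived | Hank ; returned | Alice ; paid | Hank ; paid | Hank ; archived | Alice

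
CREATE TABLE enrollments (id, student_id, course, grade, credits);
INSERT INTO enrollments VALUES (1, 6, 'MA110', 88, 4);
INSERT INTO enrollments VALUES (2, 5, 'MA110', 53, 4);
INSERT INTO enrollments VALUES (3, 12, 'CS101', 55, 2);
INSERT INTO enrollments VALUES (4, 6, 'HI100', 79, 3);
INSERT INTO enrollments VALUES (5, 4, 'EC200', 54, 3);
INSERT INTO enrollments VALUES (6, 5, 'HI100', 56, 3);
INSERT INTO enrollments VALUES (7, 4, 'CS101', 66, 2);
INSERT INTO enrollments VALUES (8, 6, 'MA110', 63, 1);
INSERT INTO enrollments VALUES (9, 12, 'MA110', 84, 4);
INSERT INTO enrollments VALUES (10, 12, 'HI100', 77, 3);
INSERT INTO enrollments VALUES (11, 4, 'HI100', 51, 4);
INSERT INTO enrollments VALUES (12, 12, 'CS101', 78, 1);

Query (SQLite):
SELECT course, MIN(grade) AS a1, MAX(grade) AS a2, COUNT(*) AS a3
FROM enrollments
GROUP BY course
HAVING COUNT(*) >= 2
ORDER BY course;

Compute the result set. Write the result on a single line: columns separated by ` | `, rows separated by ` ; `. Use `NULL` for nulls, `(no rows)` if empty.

Group enrollments by course.
Per group compute: MIN(grade), MAX(grade), COUNT(*).
HAVING: drop groups with fewer than 2 rows.
  CS101: ids {3, 7, 12} → MIN(grade)=55, MAX(grade)=78, COUNT(*)=3
  EC200: ids {5} → MIN(grade)=54, MAX(grade)=54, COUNT(*)=1
  HI100: ids {4, 6, 10, 11} → MIN(grade)=51, MAX(grade)=79, COUNT(*)=4
  MA110: ids {1, 2, 8, 9} → MIN(grade)=53, MAX(grade)=88, COUNT(*)=4

CS101 | 55 | 78 | 3 ; HI100 | 51 | 79 | 4 ; MA110 | 53 | 88 | 4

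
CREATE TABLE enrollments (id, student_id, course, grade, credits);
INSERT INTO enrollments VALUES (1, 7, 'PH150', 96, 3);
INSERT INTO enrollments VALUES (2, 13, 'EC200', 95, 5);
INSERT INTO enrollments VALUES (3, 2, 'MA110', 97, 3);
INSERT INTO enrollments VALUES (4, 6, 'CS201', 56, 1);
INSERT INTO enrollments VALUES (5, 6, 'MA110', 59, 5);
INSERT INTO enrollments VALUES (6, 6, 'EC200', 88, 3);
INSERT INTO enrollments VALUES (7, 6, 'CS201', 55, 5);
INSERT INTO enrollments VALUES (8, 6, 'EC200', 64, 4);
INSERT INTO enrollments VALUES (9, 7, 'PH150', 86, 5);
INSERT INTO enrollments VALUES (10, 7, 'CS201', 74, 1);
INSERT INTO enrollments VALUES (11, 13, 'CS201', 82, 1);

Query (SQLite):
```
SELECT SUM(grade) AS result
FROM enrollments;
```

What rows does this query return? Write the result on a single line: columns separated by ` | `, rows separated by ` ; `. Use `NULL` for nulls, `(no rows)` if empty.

All grade values: [96, 95, 97, 56, 59, 88, 55, 64, 86, 74, 82].
SUM of non-NULL values = 852.

852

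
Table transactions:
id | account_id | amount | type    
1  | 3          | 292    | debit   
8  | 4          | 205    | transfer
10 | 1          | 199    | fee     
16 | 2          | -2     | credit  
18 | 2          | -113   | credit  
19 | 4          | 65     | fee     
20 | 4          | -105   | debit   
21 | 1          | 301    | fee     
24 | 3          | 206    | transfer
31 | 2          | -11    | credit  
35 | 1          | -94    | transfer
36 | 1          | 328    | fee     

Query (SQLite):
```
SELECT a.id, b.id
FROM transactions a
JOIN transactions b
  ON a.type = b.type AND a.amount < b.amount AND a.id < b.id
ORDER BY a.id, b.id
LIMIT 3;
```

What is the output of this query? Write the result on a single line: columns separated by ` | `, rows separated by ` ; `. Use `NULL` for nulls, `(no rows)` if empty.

8 | 24 ; 10 | 21 ; 10 | 36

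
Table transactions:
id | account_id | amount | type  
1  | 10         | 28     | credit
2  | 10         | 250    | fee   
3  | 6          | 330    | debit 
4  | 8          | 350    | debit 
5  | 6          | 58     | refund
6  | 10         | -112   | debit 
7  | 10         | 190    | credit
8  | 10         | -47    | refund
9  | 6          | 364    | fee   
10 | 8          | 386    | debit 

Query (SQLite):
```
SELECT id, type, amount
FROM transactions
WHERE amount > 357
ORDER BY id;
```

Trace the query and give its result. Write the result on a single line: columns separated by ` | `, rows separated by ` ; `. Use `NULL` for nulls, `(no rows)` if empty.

9 | fee | 364 ; 10 | debit | 386

amount > 357: ids {9, 10}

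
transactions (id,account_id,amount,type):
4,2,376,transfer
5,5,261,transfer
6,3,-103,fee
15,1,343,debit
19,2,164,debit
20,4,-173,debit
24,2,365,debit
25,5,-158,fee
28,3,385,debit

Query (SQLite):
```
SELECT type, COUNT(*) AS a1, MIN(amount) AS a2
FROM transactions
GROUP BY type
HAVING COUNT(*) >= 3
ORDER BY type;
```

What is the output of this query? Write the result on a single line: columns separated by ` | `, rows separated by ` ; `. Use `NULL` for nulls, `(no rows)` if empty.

Group transactions by type.
Per group compute: COUNT(*), MIN(amount).
HAVING: drop groups with fewer than 3 rows.
  debit: ids {15, 19, 20, 24, 28} → COUNT(*)=5, MIN(amount)=-173
  fee: ids {6, 25} → COUNT(*)=2, MIN(amount)=-158
  transfer: ids {4, 5} → COUNT(*)=2, MIN(amount)=261

debit | 5 | -173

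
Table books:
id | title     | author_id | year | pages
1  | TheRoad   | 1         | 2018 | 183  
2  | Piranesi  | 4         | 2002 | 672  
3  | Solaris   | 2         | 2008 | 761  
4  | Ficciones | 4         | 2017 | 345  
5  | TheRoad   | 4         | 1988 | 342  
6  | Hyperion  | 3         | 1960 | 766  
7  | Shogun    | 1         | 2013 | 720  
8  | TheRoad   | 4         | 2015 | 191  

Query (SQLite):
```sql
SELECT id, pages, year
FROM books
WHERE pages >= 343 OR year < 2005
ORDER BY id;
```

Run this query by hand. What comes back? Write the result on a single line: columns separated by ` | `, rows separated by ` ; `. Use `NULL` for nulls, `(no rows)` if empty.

2 | 672 | 2002 ; 3 | 761 | 2008 ; 4 | 345 | 2017 ; 5 | 342 | 1988 ; 6 | 766 | 1960 ; 7 | 720 | 2013

pages >= 343: ids {2, 3, 4, 6, 7}
year < 2005: ids {2, 5, 6}
Combine with OR.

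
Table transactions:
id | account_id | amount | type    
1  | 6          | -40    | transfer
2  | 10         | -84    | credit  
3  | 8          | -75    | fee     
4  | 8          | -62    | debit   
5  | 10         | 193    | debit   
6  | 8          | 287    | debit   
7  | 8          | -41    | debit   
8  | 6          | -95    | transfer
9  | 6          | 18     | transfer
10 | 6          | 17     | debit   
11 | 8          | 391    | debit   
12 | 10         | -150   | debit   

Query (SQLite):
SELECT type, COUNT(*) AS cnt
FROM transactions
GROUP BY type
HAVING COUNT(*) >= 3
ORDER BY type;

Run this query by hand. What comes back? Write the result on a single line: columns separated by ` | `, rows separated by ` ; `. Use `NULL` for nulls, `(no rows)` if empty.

debit | 7 ; transfer | 3

Partition transactions by type; compute COUNT(*) within each group.
HAVING: keep groups with count ≥ 3.
  credit: ids {2} → COUNT(*)=1
  debit: ids {4, 5, 6, 7, 10, 11, 12} → COUNT(*)=7
  fee: ids {3} → COUNT(*)=1
  transfer: ids {1, 8, 9} → COUNT(*)=3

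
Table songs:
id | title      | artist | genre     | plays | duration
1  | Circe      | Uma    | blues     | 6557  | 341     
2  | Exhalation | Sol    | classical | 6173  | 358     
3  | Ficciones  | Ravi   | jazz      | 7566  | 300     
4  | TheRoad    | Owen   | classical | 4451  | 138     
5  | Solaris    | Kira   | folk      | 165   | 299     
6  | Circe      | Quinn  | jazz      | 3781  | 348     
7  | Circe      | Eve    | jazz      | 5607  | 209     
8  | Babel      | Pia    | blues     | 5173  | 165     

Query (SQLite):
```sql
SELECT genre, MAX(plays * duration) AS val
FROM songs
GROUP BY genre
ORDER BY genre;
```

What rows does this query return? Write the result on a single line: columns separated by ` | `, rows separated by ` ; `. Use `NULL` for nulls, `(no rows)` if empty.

blues | 2235937 ; classical | 2209934 ; folk | 49335 ; jazz | 2269800

For each row compute plays * duration.
Group by genre; take MAX of the expression per group.
  blues: ids {1, 8} → MAX(plays * duration)=2235937
  classical: ids {2, 4} → MAX(plays * duration)=2209934
  folk: ids {5} → MAX(plays * duration)=49335
  jazz: ids {3, 6, 7} → MAX(plays * duration)=2269800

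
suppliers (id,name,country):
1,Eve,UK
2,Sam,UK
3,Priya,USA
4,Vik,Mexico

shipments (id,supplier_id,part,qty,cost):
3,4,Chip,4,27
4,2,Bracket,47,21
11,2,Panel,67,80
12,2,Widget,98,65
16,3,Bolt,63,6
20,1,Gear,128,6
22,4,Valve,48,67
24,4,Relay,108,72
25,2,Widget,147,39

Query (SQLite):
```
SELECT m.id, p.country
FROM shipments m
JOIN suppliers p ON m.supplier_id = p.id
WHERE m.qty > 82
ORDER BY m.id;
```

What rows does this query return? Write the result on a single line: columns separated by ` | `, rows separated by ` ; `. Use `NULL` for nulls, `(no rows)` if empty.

12 | UK ; 20 | UK ; 24 | Mexico ; 25 | UK

Each shipments row matches the suppliers row where supplier_id = suppliers.id.
Then keep rows with m.qty > 82.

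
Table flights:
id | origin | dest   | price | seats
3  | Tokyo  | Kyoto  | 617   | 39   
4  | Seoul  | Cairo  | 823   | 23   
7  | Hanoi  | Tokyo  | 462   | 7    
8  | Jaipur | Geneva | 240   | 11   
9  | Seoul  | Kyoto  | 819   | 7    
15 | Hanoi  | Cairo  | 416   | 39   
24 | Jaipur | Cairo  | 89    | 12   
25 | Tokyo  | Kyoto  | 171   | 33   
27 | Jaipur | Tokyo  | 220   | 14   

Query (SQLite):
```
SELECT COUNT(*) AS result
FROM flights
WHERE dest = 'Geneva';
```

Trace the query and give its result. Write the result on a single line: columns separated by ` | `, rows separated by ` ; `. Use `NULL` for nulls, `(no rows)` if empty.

Rows where dest='Geneva' → seats values: [11].
COUNT(*) counts rows → 1.

1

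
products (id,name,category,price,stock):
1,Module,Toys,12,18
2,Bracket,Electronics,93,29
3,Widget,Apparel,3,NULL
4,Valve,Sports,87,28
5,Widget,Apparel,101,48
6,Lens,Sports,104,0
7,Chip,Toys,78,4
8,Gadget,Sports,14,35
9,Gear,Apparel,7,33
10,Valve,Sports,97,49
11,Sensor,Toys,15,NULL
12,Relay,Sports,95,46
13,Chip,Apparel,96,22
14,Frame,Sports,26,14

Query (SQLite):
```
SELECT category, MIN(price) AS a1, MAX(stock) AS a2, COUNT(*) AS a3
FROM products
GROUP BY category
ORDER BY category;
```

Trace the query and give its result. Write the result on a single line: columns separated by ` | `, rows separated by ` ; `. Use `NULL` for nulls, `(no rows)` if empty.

Group products by category.
Per group compute: MIN(price), MAX(stock), COUNT(*).
  Apparel: ids {3, 5, 9, 13} → MIN(price)=3, MAX(stock)=48, COUNT(*)=4
  Electronics: ids {2} → MIN(price)=93, MAX(stock)=29, COUNT(*)=1
  Sports: ids {4, 6, 8, 10, 12, 14} → MIN(price)=14, MAX(stock)=49, COUNT(*)=6
  Toys: ids {1, 7, 11} → MIN(price)=12, MAX(stock)=18, COUNT(*)=3

Apparel | 3 | 48 | 4 ; Electronics | 93 | 29 | 1 ; Sports | 14 | 49 | 6 ; Toys | 12 | 18 | 3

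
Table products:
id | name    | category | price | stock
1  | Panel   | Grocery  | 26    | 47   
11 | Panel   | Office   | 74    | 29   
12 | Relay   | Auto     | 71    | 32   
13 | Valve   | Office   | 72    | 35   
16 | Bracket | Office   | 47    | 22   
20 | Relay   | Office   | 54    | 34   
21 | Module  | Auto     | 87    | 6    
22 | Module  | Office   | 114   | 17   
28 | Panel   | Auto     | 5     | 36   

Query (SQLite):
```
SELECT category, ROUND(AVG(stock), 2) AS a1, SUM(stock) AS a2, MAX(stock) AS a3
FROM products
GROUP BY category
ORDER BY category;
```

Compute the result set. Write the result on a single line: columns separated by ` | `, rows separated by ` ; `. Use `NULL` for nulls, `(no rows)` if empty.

Auto | 24.67 | 74 | 36 ; Grocery | 47 | 47 | 47 ; Office | 27.4 | 137 | 35

Group products by category.
Per group compute: ROUND(AVG(stock), 2), SUM(stock), MAX(stock).
  Auto: ids {12, 21, 28} → ROUND(AVG(stock), 2)=24.67, SUM(stock)=74, MAX(stock)=36
  Grocery: ids {1} → ROUND(AVG(stock), 2)=47, SUM(stock)=47, MAX(stock)=47
  Office: ids {11, 13, 16, 20, 22} → ROUND(AVG(stock), 2)=27.4, SUM(stock)=137, MAX(stock)=35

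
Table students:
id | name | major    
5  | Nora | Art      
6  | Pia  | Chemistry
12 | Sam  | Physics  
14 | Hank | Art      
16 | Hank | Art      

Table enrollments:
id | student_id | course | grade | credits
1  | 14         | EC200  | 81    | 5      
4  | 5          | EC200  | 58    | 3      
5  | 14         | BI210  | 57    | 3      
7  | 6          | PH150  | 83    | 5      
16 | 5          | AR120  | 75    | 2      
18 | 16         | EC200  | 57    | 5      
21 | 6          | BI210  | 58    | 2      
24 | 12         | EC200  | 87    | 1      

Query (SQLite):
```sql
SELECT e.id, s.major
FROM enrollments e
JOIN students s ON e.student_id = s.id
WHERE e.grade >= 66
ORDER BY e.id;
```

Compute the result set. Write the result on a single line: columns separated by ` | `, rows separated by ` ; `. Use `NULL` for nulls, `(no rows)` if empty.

1 | Art ; 7 | Chemistry ; 16 | Art ; 24 | Physics

Each enrollments row matches the students row where student_id = students.id.
Then keep rows with e.grade >= 66.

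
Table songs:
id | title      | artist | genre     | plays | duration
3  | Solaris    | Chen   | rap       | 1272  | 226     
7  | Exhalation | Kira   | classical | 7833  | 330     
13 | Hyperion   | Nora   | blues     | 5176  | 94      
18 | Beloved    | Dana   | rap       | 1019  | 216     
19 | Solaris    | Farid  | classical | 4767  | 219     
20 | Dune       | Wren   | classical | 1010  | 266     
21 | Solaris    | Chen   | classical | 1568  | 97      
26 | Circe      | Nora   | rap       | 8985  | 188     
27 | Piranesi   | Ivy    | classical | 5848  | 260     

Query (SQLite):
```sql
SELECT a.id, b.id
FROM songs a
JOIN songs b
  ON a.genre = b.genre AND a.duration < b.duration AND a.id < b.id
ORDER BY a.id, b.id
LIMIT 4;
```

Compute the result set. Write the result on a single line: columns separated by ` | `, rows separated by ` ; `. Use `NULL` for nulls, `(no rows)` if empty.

19 | 20 ; 19 | 27 ; 21 | 27

Pairs (a,b) with same genre, a.duration < b.duration, a.id < b.id.
genre groups: blues:{13} classical:{7,19,20,21,27} rap:{3,18,26}
Ordered by (a.id, b.id); first 4.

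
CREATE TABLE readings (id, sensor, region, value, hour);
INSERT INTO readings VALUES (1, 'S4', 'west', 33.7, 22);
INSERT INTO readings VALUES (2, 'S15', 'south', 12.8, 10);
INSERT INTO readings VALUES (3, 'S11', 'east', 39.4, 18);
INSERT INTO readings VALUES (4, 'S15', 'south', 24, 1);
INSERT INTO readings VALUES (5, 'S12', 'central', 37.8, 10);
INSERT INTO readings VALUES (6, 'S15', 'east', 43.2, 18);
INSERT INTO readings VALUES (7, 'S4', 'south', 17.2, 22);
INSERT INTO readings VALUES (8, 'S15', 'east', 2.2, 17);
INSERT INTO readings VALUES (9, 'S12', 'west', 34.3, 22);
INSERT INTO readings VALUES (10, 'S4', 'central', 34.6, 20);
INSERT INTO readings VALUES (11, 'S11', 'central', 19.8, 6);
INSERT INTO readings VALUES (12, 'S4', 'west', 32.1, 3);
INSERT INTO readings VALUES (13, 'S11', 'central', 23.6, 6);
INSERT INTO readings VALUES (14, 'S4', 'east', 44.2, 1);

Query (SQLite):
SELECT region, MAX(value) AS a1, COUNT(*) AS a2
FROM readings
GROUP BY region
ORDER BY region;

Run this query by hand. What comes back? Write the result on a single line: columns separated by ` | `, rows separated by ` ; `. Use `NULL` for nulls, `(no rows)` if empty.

Group readings by region.
Per group compute: MAX(value), COUNT(*).
  central: ids {5, 10, 11, 13} → MAX(value)=37.8, COUNT(*)=4
  east: ids {3, 6, 8, 14} → MAX(value)=44.2, COUNT(*)=4
  south: ids {2, 4, 7} → MAX(value)=24, COUNT(*)=3
  west: ids {1, 9, 12} → MAX(value)=34.3, COUNT(*)=3

central | 37.8 | 4 ; east | 44.2 | 4 ; south | 24 | 3 ; west | 34.3 | 3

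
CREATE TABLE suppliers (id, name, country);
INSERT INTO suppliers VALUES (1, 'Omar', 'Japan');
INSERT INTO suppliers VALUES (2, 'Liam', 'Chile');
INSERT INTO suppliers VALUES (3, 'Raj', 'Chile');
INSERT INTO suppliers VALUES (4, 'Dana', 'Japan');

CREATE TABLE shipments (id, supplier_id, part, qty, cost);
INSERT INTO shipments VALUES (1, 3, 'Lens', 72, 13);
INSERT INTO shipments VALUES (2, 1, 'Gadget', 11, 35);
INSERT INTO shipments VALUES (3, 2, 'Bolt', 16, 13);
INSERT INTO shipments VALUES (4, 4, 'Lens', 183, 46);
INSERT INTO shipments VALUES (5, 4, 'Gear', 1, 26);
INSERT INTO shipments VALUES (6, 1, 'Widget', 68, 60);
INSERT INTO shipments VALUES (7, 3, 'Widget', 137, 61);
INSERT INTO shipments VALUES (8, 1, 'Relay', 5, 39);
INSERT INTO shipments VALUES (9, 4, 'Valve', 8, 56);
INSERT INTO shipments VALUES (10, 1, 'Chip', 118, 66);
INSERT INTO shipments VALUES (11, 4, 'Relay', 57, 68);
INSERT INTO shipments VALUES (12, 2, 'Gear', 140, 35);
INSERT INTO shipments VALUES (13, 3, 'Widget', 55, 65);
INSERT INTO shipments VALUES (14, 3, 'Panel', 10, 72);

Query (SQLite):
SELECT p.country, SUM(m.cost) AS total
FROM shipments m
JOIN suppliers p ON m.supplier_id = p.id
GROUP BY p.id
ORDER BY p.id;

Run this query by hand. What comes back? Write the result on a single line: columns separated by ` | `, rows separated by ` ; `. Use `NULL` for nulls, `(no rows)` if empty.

Japan | 200 ; Chile | 48 ; Chile | 211 ; Japan | 196

Join each shipments row to its suppliers via supplier_id.
Group joined rows by suppliers.id; compute SUM(m.cost) per group.
  1: ids {2, 6, 8, 10} → SUM(m.cost)=200
  2: ids {3, 12} → SUM(m.cost)=48
  3: ids {1, 7, 13, 14} → SUM(m.cost)=211
  4: ids {4, 5, 9, 11} → SUM(m.cost)=196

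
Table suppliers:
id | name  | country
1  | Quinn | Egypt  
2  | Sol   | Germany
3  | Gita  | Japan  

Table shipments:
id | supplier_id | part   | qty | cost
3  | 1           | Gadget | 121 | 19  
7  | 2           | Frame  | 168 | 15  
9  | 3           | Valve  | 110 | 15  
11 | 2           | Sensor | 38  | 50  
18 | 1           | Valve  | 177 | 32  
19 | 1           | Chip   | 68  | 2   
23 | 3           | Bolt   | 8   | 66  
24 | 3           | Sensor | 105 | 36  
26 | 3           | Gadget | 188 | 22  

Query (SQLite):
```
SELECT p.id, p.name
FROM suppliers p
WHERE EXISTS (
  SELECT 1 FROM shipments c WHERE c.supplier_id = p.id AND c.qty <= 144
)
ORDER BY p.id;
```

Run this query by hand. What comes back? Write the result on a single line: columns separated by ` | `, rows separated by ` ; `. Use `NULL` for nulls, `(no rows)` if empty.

For each suppliers row, check whether any shipments with matching supplier_id has qty <= 144.
Keep rows where that is true.

1 | Quinn ; 2 | Sol ; 3 | Gita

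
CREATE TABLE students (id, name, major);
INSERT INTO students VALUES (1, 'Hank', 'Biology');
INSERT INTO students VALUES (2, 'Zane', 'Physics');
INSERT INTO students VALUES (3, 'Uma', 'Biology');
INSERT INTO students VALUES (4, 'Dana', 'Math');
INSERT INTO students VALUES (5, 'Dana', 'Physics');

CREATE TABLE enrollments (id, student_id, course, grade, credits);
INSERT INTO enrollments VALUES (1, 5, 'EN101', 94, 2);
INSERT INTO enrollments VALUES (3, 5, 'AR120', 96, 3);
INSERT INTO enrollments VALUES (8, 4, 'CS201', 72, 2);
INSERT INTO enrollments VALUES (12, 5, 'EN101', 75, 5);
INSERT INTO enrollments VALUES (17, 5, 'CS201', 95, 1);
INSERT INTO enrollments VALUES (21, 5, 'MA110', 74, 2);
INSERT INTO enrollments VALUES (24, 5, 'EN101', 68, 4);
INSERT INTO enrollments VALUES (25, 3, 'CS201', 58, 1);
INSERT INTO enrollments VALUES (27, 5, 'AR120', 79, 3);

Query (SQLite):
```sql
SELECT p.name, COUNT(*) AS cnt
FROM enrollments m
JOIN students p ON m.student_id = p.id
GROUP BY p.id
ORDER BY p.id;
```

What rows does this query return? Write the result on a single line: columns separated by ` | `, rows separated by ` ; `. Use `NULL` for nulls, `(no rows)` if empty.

Uma | 1 ; Dana | 1 ; Dana | 7

Join each enrollments row to its students via student_id.
Group joined rows by students.id; compute COUNT(*) per group.
  3: ids {25} → COUNT(*)=1
  4: ids {8} → COUNT(*)=1
  5: ids {1, 3, 12, 17, 21, 24, 27} → COUNT(*)=7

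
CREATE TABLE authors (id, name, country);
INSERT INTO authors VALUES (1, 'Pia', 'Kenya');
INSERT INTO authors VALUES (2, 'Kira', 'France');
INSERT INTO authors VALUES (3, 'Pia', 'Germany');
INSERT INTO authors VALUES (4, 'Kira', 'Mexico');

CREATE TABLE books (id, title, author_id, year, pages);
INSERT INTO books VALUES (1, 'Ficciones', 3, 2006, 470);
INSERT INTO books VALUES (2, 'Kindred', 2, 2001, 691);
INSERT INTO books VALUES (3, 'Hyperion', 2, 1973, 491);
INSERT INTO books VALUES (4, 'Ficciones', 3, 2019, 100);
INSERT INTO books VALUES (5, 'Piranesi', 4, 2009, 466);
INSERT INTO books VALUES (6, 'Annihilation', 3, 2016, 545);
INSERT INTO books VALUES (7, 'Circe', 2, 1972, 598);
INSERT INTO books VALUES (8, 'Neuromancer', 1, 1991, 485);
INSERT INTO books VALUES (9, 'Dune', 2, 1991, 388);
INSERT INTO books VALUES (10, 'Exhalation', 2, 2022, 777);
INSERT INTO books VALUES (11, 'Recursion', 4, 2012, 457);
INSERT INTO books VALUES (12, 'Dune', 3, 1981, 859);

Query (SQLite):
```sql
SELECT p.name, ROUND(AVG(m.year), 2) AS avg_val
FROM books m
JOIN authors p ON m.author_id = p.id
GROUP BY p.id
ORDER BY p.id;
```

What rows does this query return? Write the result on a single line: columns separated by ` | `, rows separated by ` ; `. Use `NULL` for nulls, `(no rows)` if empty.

Pia | 1991 ; Kira | 1991.8 ; Pia | 2005.5 ; Kira | 2010.5

Join each books row to its authors via author_id.
Group joined rows by authors.id; compute ROUND(AVG(m.year), 2) per group.
  1: ids {8} → ROUND(AVG(m.year), 2)=1991
  2: ids {2, 3, 7, 9, 10} → ROUND(AVG(m.year), 2)=1991.8
  3: ids {1, 4, 6, 12} → ROUND(AVG(m.year), 2)=2005.5
  4: ids {5, 11} → ROUND(AVG(m.year), 2)=2010.5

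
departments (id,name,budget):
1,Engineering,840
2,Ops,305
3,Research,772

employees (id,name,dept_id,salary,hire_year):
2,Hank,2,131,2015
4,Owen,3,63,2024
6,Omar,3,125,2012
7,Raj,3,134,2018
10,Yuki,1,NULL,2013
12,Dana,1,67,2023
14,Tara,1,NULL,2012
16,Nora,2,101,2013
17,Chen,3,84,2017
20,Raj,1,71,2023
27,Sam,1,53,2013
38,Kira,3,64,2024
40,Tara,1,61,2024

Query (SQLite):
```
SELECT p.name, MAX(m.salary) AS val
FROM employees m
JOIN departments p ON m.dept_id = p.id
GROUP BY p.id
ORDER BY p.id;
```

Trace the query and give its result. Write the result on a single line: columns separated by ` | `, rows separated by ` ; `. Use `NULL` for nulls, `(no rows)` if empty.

Join each employees row to its departments via dept_id.
Group joined rows by departments.id; compute MAX(m.salary) per group.
  1: ids {10, 12, 14, 20, 27, 40} → MAX(m.salary)=71
  2: ids {2, 16} → MAX(m.salary)=131
  3: ids {4, 6, 7, 17, 38} → MAX(m.salary)=134

Engineering | 71 ; Ops | 131 ; Research | 134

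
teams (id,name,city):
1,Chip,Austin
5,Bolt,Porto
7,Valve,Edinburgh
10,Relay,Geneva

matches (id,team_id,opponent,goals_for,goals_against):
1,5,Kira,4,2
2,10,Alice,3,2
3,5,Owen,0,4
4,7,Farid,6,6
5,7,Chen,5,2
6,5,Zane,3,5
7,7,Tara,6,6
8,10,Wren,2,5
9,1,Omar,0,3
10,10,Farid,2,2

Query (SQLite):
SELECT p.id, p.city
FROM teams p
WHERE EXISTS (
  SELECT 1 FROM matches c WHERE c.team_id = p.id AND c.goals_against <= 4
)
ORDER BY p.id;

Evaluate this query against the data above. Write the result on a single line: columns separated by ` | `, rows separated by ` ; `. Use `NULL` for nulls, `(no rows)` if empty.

For each teams row, check whether any matches with matching team_id has goals_against <= 4.
Keep rows where that is true.

1 | Austin ; 5 | Porto ; 7 | Edinburgh ; 10 | Geneva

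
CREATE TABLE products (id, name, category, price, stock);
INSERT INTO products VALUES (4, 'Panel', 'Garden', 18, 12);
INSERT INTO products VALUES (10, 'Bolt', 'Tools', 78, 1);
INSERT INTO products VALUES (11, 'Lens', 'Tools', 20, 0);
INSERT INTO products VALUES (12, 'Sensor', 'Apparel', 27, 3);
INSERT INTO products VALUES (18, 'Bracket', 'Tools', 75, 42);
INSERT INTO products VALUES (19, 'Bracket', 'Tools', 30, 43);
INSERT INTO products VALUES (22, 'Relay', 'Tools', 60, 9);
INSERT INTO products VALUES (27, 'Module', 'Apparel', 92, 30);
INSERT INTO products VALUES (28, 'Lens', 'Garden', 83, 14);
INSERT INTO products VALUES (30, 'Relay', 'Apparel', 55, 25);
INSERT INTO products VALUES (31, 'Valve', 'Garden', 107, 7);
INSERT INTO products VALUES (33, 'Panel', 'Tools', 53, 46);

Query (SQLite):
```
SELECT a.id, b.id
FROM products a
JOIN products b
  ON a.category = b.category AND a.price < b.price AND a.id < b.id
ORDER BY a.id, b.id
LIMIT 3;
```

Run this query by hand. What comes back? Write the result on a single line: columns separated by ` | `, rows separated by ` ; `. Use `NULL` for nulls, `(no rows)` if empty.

4 | 28 ; 4 | 31 ; 11 | 18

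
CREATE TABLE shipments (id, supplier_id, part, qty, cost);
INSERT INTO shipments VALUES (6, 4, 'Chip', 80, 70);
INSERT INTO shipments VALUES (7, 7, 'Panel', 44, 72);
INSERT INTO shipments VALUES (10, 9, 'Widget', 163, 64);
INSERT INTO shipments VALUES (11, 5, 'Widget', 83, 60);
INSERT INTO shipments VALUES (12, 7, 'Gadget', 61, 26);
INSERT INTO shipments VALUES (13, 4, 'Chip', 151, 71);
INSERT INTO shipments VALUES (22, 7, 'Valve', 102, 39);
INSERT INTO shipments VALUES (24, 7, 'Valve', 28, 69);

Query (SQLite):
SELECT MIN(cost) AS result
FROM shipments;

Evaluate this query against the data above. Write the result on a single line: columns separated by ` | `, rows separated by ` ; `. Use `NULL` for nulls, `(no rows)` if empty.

26

All cost values: [70, 72, 64, 60, 26, 71, 39, 69].
MIN of non-NULL values = 26.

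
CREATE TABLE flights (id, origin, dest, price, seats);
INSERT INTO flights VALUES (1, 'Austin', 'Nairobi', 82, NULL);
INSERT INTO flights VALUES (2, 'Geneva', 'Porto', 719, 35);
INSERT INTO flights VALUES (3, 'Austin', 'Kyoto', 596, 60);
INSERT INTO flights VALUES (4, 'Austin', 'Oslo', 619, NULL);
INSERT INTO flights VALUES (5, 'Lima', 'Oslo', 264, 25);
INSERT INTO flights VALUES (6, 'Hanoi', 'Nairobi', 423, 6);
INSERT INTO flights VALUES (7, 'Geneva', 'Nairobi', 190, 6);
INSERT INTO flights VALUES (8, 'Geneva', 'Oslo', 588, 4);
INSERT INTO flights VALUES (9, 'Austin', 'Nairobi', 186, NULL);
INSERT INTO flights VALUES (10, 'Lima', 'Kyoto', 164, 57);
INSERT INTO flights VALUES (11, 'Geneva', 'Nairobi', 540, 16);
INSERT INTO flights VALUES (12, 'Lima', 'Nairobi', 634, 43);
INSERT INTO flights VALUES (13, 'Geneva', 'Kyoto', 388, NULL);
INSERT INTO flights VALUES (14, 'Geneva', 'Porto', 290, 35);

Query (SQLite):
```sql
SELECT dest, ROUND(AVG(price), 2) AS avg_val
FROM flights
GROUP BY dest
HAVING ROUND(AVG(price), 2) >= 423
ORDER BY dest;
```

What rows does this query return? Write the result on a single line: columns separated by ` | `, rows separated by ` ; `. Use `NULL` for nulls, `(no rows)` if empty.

Partition flights by dest; compute ROUND(AVG(price), 2) within each group.
HAVING: keep groups where ROUND(AVG(price), 2) >= 423.
  Kyoto: ids {3, 10, 13} → ROUND(AVG(price), 2)=382.67
  Nairobi: ids {1, 6, 7, 9, 11, 12} → ROUND(AVG(price), 2)=342.5
  Oslo: ids {4, 5, 8} → ROUND(AVG(price), 2)=490.33
  Porto: ids {2, 14} → ROUND(AVG(price), 2)=504.5

Oslo | 490.33 ; Porto | 504.5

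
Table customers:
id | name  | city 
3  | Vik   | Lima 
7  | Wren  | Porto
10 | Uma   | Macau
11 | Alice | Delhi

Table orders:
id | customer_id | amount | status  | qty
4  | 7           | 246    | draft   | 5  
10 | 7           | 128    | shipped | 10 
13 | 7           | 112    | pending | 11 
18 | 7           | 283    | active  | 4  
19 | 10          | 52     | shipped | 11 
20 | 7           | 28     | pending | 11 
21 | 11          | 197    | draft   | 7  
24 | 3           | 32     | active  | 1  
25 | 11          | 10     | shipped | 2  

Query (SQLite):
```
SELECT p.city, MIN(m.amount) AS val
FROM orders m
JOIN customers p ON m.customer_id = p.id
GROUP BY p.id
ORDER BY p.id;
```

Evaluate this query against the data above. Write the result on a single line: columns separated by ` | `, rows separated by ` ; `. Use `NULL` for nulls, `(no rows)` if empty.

Join each orders row to its customers via customer_id.
Group joined rows by customers.id; compute MIN(m.amount) per group.
  3: ids {24} → MIN(m.amount)=32
  7: ids {4, 10, 13, 18, 20} → MIN(m.amount)=28
  10: ids {19} → MIN(m.amount)=52
  11: ids {21, 25} → MIN(m.amount)=10

Lima | 32 ; Porto | 28 ; Macau | 52 ; Delhi | 10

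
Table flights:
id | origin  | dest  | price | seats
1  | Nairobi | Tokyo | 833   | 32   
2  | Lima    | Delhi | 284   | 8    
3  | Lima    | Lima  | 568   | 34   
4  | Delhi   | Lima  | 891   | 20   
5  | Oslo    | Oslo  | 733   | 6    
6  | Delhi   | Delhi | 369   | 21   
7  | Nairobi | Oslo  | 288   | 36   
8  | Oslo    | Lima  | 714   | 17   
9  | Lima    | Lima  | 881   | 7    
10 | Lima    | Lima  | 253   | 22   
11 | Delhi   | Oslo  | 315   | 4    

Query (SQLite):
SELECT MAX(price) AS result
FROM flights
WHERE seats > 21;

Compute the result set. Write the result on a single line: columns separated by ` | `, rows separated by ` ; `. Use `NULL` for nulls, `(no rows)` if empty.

833

Rows where seats > 21 → price values: [833, 568, 288, 253].
MAX of non-NULL values = 833.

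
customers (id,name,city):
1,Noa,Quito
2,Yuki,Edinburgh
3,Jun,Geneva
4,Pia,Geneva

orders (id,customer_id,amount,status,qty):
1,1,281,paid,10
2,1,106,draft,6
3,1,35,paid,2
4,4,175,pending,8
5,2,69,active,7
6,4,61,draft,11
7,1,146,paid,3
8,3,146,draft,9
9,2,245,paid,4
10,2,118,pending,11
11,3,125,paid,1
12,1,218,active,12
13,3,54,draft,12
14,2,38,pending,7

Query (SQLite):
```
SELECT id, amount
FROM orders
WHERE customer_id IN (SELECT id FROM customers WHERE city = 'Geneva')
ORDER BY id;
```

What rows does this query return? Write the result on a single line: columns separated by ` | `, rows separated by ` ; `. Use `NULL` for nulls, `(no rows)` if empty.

4 | 175 ; 6 | 61 ; 8 | 146 ; 11 | 125 ; 13 | 54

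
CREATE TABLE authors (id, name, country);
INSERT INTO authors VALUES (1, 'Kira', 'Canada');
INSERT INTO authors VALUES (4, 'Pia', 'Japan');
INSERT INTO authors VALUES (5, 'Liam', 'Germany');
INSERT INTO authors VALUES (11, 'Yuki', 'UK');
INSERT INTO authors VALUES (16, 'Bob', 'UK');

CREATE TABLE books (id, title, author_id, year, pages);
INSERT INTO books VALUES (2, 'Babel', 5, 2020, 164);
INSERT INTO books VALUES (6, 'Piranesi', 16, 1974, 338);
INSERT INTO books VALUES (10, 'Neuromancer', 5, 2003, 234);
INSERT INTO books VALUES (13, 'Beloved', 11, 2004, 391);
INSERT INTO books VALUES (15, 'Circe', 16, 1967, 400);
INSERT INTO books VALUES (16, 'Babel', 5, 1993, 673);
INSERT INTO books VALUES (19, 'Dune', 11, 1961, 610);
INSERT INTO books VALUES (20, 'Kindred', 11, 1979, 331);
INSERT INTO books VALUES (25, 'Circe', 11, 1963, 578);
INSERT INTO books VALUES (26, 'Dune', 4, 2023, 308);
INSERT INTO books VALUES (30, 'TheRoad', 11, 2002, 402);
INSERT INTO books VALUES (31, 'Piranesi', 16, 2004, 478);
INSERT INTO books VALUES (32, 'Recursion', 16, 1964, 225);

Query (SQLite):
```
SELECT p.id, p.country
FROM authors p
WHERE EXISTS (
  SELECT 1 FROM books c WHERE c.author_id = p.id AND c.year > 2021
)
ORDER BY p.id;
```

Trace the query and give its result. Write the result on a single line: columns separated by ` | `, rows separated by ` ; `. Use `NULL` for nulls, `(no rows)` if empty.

For each authors row, check whether any books with matching author_id has year > 2021.
Keep rows where that is true.

4 | Japan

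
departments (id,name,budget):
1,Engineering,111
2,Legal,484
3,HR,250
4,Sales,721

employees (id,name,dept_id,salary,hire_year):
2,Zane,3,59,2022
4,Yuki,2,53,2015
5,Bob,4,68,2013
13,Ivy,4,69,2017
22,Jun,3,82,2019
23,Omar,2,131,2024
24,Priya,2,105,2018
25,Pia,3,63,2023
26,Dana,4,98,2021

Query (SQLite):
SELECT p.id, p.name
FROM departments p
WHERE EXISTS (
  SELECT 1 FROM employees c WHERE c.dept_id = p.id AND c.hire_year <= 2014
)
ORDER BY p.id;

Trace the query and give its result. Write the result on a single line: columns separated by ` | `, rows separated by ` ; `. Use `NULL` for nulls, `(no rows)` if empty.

4 | Sales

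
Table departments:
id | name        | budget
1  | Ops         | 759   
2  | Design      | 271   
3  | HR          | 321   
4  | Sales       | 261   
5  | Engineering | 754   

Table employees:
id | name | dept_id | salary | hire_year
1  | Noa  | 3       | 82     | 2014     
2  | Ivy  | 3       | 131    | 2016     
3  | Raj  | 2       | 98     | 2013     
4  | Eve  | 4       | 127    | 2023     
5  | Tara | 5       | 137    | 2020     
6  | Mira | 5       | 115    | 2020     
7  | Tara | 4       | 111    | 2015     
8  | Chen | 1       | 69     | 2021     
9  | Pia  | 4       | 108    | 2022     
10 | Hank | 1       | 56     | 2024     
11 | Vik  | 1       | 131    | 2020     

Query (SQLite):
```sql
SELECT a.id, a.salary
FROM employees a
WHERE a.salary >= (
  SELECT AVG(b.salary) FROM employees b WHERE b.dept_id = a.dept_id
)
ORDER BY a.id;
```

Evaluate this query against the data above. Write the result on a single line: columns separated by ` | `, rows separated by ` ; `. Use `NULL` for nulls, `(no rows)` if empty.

2 | 131 ; 3 | 98 ; 4 | 127 ; 5 | 137 ; 11 | 131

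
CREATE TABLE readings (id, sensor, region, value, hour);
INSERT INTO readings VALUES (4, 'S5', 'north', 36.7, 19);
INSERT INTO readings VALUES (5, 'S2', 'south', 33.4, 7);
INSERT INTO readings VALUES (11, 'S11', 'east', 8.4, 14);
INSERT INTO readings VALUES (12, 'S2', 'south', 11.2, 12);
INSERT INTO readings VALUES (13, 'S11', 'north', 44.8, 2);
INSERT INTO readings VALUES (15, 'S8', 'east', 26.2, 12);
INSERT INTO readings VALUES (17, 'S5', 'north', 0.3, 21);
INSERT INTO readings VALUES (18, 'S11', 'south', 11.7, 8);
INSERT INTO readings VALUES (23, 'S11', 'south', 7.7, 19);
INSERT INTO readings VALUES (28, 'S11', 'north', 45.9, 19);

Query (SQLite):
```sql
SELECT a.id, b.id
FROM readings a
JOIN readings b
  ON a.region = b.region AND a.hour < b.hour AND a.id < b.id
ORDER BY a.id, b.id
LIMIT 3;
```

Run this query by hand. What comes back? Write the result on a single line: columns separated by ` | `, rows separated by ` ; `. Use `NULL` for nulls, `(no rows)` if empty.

Pairs (a,b) with same region, a.hour < b.hour, a.id < b.id.
region groups: east:{11,15} north:{4,13,17,28} south:{5,12,18,23}
Ordered by (a.id, b.id); first 3.

4 | 17 ; 5 | 12 ; 5 | 18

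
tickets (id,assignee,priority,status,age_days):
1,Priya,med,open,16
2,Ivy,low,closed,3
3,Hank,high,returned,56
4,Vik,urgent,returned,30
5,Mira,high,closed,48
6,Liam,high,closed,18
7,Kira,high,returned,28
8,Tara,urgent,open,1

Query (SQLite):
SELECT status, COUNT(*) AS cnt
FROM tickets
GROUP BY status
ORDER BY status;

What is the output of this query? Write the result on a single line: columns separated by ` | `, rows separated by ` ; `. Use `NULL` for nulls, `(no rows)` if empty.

Partition tickets by status; compute COUNT(*) within each group.
  closed: ids {2, 5, 6} → COUNT(*)=3
  open: ids {1, 8} → COUNT(*)=2
  returned: ids {3, 4, 7} → COUNT(*)=3

closed | 3 ; open | 2 ; returned | 3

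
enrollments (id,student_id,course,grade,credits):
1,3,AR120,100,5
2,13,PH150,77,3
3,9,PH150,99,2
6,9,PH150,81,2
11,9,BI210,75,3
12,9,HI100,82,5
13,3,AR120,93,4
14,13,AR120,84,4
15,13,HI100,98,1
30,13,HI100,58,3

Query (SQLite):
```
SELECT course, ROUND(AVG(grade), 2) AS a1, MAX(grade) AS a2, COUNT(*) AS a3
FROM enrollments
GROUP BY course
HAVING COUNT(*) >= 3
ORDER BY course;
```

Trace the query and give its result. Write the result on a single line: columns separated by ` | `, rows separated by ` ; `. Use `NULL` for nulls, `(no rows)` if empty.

Group enrollments by course.
Per group compute: ROUND(AVG(grade), 2), MAX(grade), COUNT(*).
HAVING: drop groups with fewer than 3 rows.
  AR120: ids {1, 13, 14} → ROUND(AVG(grade), 2)=92.33, MAX(grade)=100, COUNT(*)=3
  BI210: ids {11} → ROUND(AVG(grade), 2)=75, MAX(grade)=75, COUNT(*)=1
  HI100: ids {12, 15, 30} → ROUND(AVG(grade), 2)=79.33, MAX(grade)=98, COUNT(*)=3
  PH150: ids {2, 3, 6} → ROUND(AVG(grade), 2)=85.67, MAX(grade)=99, COUNT(*)=3

AR120 | 92.33 | 100 | 3 ; HI100 | 79.33 | 98 | 3 ; PH150 | 85.67 | 99 | 3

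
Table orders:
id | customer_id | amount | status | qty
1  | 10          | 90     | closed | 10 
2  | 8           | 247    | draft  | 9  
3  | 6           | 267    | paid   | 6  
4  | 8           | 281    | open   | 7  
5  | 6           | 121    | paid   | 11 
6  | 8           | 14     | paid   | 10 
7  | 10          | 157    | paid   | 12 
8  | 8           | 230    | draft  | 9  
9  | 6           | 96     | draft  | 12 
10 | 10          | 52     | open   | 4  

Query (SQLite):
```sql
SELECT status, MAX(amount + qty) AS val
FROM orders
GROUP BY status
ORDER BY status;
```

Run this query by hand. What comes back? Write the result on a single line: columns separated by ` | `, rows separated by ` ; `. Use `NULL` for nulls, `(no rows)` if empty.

closed | 100 ; draft | 256 ; open | 288 ; paid | 273

For each row compute amount + qty.
Group by status; take MAX of the expression per group.
  closed: ids {1} → MAX(amount + qty)=100
  draft: ids {2, 8, 9} → MAX(amount + qty)=256
  open: ids {4, 10} → MAX(amount + qty)=288
  paid: ids {3, 5, 6, 7} → MAX(amount + qty)=273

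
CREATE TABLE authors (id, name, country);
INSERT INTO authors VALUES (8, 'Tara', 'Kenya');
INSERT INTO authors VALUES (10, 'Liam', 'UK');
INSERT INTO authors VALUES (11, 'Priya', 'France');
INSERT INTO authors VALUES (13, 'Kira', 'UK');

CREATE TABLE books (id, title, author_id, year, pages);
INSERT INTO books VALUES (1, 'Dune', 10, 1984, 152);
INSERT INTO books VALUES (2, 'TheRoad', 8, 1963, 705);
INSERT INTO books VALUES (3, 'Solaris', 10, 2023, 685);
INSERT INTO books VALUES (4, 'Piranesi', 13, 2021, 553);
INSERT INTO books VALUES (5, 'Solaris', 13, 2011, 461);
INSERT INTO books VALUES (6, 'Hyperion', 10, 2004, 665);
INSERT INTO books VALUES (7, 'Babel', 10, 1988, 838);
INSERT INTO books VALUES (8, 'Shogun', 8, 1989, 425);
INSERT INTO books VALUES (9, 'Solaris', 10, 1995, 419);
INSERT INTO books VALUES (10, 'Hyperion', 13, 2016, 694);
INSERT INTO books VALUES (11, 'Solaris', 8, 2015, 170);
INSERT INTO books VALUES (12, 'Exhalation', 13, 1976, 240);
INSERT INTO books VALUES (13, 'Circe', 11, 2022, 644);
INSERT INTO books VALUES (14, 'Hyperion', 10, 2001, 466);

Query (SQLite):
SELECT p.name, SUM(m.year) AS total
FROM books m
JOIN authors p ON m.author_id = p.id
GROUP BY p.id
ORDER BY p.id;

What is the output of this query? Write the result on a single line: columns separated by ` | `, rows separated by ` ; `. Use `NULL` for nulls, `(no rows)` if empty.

Tara | 5967 ; Liam | 11995 ; Priya | 2022 ; Kira | 8024

Join each books row to its authors via author_id.
Group joined rows by authors.id; compute SUM(m.year) per group.
  8: ids {2, 8, 11} → SUM(m.year)=5967
  10: ids {1, 3, 6, 7, 9, 14} → SUM(m.year)=11995
  11: ids {13} → SUM(m.year)=2022
  13: ids {4, 5, 10, 12} → SUM(m.year)=8024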